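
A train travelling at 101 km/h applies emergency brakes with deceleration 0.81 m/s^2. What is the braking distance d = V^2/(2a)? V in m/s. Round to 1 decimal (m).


Convert speed: V = 101 / 3.6 = 28.0556 m/s
V^2 = 787.1142
d = 787.1142 / (2 * 0.81)
d = 787.1142 / 1.62
d = 485.9 m

485.9


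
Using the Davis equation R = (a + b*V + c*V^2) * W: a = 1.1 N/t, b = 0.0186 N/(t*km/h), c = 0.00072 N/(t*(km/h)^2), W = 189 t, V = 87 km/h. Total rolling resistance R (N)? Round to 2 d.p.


b*V = 0.0186 * 87 = 1.6182
c*V^2 = 0.00072 * 7569 = 5.44968
R_per_t = 1.1 + 1.6182 + 5.44968 = 8.16788 N/t
R_total = 8.16788 * 189 = 1543.73 N

1543.73


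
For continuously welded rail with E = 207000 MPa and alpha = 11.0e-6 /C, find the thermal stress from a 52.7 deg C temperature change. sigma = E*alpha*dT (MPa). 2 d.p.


sigma = E * alpha * dT
sigma = 207000 * 11.0e-6 * 52.7
sigma = 2.277 * 52.7
sigma = 120.00 MPa

120.00


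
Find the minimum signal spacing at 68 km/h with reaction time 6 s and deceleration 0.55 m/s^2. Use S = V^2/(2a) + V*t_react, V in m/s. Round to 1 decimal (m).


V = 68 / 3.6 = 18.8889 m/s
Braking distance = 18.8889^2 / (2*0.55) = 324.3547 m
Sighting distance = 18.8889 * 6 = 113.3333 m
S = 324.3547 + 113.3333 = 437.7 m

437.7


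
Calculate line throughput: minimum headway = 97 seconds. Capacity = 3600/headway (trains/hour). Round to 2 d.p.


Capacity = 3600 / headway
Capacity = 3600 / 97
Capacity = 37.11 trains/hour

37.11


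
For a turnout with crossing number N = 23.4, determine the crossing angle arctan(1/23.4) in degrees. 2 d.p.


1/N = 1/23.4 = 0.042735
angle = arctan(0.042735) = 0.042709 rad
angle = 0.042709 * 180/pi = 2.45 degrees

2.45


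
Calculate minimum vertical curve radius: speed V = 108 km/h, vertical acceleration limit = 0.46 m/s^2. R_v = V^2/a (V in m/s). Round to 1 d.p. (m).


Convert speed: V = 108 / 3.6 = 30.0 m/s
V^2 = 900.0 m^2/s^2
R_v = 900.0 / 0.46
R_v = 1956.5 m

1956.5


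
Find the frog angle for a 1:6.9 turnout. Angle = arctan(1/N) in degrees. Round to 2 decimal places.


1/N = 1/6.9 = 0.144928
angle = arctan(0.144928) = 0.143925 rad
angle = 0.143925 * 180/pi = 8.25 degrees

8.25


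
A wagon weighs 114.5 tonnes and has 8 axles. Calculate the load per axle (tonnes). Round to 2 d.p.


Load per axle = total weight / number of axles
Load = 114.5 / 8
Load = 14.31 tonnes

14.31


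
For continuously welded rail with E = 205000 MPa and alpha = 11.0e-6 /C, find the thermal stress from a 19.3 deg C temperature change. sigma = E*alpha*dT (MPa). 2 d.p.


sigma = E * alpha * dT
sigma = 205000 * 11.0e-6 * 19.3
sigma = 2.255 * 19.3
sigma = 43.52 MPa

43.52


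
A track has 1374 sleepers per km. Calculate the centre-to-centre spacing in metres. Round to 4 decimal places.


Spacing = 1000 m / number of sleepers
Spacing = 1000 / 1374
Spacing = 0.7278 m

0.7278


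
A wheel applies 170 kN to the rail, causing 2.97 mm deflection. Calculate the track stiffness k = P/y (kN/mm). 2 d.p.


Track stiffness k = P / y
k = 170 / 2.97
k = 57.24 kN/mm

57.24


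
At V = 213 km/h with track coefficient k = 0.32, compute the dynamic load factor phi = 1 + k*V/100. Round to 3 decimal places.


phi = 1 + k * V / 100
phi = 1 + 0.32 * 213 / 100
phi = 1 + 0.6816
phi = 1.682

1.682


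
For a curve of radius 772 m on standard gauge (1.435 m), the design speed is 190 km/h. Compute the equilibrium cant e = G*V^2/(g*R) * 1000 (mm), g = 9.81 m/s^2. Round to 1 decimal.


Convert speed: V = 190 / 3.6 = 52.7778 m/s
Apply formula: e = 1.435 * 52.7778^2 / (9.81 * 772)
e = 1.435 * 2785.4938 / 7573.32
e = 0.527798 m = 527.8 mm

527.8


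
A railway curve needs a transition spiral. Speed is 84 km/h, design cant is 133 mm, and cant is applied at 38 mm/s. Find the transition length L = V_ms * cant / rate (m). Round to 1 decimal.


Convert speed: V = 84 / 3.6 = 23.3333 m/s
L = 23.3333 * 133 / 38
L = 3103.3333 / 38
L = 81.7 m

81.7


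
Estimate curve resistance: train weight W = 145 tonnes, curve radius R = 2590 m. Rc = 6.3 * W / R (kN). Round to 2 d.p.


Rc = 6.3 * W / R
Rc = 6.3 * 145 / 2590
Rc = 913.5 / 2590
Rc = 0.35 kN

0.35


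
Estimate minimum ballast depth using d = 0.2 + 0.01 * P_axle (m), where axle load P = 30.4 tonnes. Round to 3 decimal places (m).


d = 0.2 + 0.01 * 30.4
d = 0.2 + 0.304
d = 0.504 m

0.504


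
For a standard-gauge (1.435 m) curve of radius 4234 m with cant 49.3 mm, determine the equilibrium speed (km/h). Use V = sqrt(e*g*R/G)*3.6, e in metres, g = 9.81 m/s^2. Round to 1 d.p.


Convert cant: e = 49.3 mm = 0.0493 m
V_ms = sqrt(0.0493 * 9.81 * 4234 / 1.435)
V_ms = sqrt(1426.97012) = 37.7753 m/s
V = 37.7753 * 3.6 = 136.0 km/h

136.0


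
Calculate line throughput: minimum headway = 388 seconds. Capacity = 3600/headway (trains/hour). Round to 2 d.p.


Capacity = 3600 / headway
Capacity = 3600 / 388
Capacity = 9.28 trains/hour

9.28


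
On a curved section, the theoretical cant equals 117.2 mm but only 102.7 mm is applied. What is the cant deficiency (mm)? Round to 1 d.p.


Cant deficiency = equilibrium cant - actual cant
CD = 117.2 - 102.7
CD = 14.5 mm

14.5


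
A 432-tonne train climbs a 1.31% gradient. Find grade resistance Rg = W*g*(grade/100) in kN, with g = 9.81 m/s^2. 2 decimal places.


Rg = W * 9.81 * grade / 100
Rg = 432 * 9.81 * 1.31 / 100
Rg = 4237.92 * 0.0131
Rg = 55.52 kN

55.52


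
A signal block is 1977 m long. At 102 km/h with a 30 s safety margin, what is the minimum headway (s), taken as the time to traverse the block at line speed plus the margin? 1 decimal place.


V = 102 / 3.6 = 28.3333 m/s
Block traversal time = 1977 / 28.3333 = 69.7765 s
Headway = 69.7765 + 30
Headway = 99.8 s

99.8


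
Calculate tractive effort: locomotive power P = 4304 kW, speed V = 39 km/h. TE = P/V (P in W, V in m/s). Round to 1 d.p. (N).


Convert: P = 4304 kW = 4304000 W
V = 39 / 3.6 = 10.8333 m/s
TE = 4304000 / 10.8333
TE = 397292.3 N

397292.3


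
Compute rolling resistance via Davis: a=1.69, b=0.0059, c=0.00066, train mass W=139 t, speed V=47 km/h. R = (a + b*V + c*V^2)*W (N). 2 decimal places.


b*V = 0.0059 * 47 = 0.2773
c*V^2 = 0.00066 * 2209 = 1.45794
R_per_t = 1.69 + 0.2773 + 1.45794 = 3.42524 N/t
R_total = 3.42524 * 139 = 476.11 N

476.11


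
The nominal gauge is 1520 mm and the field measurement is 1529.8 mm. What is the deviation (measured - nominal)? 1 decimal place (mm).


Deviation = measured - nominal
Deviation = 1529.8 - 1520
Deviation = 9.8 mm

9.8


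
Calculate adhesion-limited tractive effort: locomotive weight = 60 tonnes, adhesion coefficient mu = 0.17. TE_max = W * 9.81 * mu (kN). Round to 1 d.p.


TE_max = W * g * mu
TE_max = 60 * 9.81 * 0.17
TE_max = 588.6 * 0.17
TE_max = 100.1 kN

100.1


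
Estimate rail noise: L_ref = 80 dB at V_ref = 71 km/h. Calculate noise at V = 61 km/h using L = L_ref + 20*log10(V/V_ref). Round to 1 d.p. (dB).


V/V_ref = 61 / 71 = 0.859155
log10(0.859155) = -0.065929
20 * -0.065929 = -1.3186
L = 80 + -1.3186 = 78.7 dB

78.7


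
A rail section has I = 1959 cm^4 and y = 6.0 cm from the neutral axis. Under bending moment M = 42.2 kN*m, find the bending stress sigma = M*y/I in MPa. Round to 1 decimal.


Convert units:
M = 42.2 kN*m = 42200000 N*mm
y = 6.0 cm = 60 mm
I = 1959 cm^4 = 19590000 mm^4
sigma = 42200000 * 60 / 19590000
sigma = 129.2 MPa

129.2


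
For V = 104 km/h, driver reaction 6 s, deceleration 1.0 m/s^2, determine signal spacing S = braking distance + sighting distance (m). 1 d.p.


V = 104 / 3.6 = 28.8889 m/s
Braking distance = 28.8889^2 / (2*1.0) = 417.284 m
Sighting distance = 28.8889 * 6 = 173.3333 m
S = 417.284 + 173.3333 = 590.6 m

590.6


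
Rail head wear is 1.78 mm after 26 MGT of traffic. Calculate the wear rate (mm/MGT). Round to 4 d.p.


Wear rate = total wear / cumulative tonnage
Rate = 1.78 / 26
Rate = 0.0685 mm/MGT

0.0685


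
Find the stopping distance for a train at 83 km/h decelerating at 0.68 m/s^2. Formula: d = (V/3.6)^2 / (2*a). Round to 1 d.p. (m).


Convert speed: V = 83 / 3.6 = 23.0556 m/s
V^2 = 531.5586
d = 531.5586 / (2 * 0.68)
d = 531.5586 / 1.36
d = 390.9 m

390.9


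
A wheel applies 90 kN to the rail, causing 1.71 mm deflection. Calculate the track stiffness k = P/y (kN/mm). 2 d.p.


Track stiffness k = P / y
k = 90 / 1.71
k = 52.63 kN/mm

52.63


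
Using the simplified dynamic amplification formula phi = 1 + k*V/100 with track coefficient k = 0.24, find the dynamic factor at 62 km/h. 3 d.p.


phi = 1 + k * V / 100
phi = 1 + 0.24 * 62 / 100
phi = 1 + 0.1488
phi = 1.149

1.149


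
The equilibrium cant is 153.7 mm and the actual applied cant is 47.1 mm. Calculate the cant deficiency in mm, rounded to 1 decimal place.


Cant deficiency = equilibrium cant - actual cant
CD = 153.7 - 47.1
CD = 106.6 mm

106.6


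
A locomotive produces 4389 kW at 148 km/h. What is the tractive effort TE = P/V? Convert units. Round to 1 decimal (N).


Convert: P = 4389 kW = 4389000 W
V = 148 / 3.6 = 41.1111 m/s
TE = 4389000 / 41.1111
TE = 106759.5 N

106759.5


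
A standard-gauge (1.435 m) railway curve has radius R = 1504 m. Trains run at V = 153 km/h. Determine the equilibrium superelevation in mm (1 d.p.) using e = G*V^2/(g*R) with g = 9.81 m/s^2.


Convert speed: V = 153 / 3.6 = 42.5 m/s
Apply formula: e = 1.435 * 42.5^2 / (9.81 * 1504)
e = 1.435 * 1806.25 / 14754.24
e = 0.175676 m = 175.7 mm

175.7


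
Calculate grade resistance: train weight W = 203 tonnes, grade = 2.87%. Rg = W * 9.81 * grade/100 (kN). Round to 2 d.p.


Rg = W * 9.81 * grade / 100
Rg = 203 * 9.81 * 2.87 / 100
Rg = 1991.43 * 0.0287
Rg = 57.15 kN

57.15


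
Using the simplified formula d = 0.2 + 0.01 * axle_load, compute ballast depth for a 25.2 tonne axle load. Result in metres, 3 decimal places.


d = 0.2 + 0.01 * 25.2
d = 0.2 + 0.252
d = 0.452 m

0.452


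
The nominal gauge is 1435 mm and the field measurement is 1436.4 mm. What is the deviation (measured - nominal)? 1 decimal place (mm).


Deviation = measured - nominal
Deviation = 1436.4 - 1435
Deviation = 1.4 mm

1.4


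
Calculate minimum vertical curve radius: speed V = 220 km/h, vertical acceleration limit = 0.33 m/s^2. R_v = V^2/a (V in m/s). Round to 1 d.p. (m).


Convert speed: V = 220 / 3.6 = 61.1111 m/s
V^2 = 3734.5679 m^2/s^2
R_v = 3734.5679 / 0.33
R_v = 11316.9 m

11316.9


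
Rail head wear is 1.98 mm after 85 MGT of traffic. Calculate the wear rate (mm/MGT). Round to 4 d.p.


Wear rate = total wear / cumulative tonnage
Rate = 1.98 / 85
Rate = 0.0233 mm/MGT

0.0233


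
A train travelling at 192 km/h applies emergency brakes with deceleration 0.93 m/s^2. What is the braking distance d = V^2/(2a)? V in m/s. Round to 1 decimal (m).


Convert speed: V = 192 / 3.6 = 53.3333 m/s
V^2 = 2844.4444
d = 2844.4444 / (2 * 0.93)
d = 2844.4444 / 1.86
d = 1529.3 m

1529.3


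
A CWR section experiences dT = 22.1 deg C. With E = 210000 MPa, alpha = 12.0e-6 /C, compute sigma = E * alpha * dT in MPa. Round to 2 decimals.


sigma = E * alpha * dT
sigma = 210000 * 12.0e-6 * 22.1
sigma = 2.52 * 22.1
sigma = 55.69 MPa

55.69


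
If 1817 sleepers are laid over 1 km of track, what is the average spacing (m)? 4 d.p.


Spacing = 1000 m / number of sleepers
Spacing = 1000 / 1817
Spacing = 0.5504 m

0.5504


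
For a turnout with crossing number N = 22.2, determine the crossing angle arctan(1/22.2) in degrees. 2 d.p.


1/N = 1/22.2 = 0.045045
angle = arctan(0.045045) = 0.045015 rad
angle = 0.045015 * 180/pi = 2.58 degrees

2.58


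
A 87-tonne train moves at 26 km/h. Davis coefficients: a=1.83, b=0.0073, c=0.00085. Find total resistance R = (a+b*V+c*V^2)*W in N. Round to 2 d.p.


b*V = 0.0073 * 26 = 0.1898
c*V^2 = 0.00085 * 676 = 0.5746
R_per_t = 1.83 + 0.1898 + 0.5746 = 2.5944 N/t
R_total = 2.5944 * 87 = 225.71 N

225.71


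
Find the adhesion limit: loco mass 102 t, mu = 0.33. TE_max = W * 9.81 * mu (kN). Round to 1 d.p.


TE_max = W * g * mu
TE_max = 102 * 9.81 * 0.33
TE_max = 1000.62 * 0.33
TE_max = 330.2 kN

330.2


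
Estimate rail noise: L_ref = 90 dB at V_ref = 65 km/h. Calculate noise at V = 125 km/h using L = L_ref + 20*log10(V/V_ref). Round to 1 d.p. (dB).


V/V_ref = 125 / 65 = 1.923077
log10(1.923077) = 0.283997
20 * 0.283997 = 5.6799
L = 90 + 5.6799 = 95.7 dB

95.7


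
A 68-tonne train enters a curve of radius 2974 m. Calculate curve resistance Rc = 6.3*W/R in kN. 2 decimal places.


Rc = 6.3 * W / R
Rc = 6.3 * 68 / 2974
Rc = 428.4 / 2974
Rc = 0.14 kN

0.14


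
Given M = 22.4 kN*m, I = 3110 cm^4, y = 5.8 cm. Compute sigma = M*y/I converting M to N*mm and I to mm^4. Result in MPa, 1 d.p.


Convert units:
M = 22.4 kN*m = 22400000 N*mm
y = 5.8 cm = 58 mm
I = 3110 cm^4 = 31100000 mm^4
sigma = 22400000 * 58 / 31100000
sigma = 41.8 MPa

41.8


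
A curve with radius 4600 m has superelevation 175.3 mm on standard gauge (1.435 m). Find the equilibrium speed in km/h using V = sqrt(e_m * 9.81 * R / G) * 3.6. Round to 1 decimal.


Convert cant: e = 175.3 mm = 0.1753 m
V_ms = sqrt(0.1753 * 9.81 * 4600 / 1.435)
V_ms = sqrt(5512.604739) = 74.2469 m/s
V = 74.2469 * 3.6 = 267.3 km/h

267.3


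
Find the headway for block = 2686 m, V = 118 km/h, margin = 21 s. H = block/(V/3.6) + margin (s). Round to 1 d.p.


V = 118 / 3.6 = 32.7778 m/s
Block traversal time = 2686 / 32.7778 = 81.9458 s
Headway = 81.9458 + 21
Headway = 102.9 s

102.9


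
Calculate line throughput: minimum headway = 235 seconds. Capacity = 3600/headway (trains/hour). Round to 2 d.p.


Capacity = 3600 / headway
Capacity = 3600 / 235
Capacity = 15.32 trains/hour

15.32


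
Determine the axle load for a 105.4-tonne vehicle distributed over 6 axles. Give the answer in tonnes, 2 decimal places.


Load per axle = total weight / number of axles
Load = 105.4 / 6
Load = 17.57 tonnes

17.57


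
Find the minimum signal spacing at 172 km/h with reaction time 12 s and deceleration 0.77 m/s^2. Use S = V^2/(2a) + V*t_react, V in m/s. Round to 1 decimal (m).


V = 172 / 3.6 = 47.7778 m/s
Braking distance = 47.7778^2 / (2*0.77) = 1482.2831 m
Sighting distance = 47.7778 * 12 = 573.3333 m
S = 1482.2831 + 573.3333 = 2055.6 m

2055.6


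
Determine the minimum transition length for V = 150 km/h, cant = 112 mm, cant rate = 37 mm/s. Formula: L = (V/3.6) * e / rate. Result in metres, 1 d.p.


Convert speed: V = 150 / 3.6 = 41.6667 m/s
L = 41.6667 * 112 / 37
L = 4666.6667 / 37
L = 126.1 m

126.1


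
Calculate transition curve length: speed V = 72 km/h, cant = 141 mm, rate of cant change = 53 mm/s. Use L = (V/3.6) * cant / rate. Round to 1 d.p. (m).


Convert speed: V = 72 / 3.6 = 20.0 m/s
L = 20.0 * 141 / 53
L = 2820.0 / 53
L = 53.2 m

53.2


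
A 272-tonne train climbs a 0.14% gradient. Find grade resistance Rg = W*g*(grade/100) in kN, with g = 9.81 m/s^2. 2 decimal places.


Rg = W * 9.81 * grade / 100
Rg = 272 * 9.81 * 0.14 / 100
Rg = 2668.32 * 0.0014
Rg = 3.74 kN

3.74


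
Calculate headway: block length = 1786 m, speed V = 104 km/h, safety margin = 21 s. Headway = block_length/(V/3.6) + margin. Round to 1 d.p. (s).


V = 104 / 3.6 = 28.8889 m/s
Block traversal time = 1786 / 28.8889 = 61.8231 s
Headway = 61.8231 + 21
Headway = 82.8 s

82.8


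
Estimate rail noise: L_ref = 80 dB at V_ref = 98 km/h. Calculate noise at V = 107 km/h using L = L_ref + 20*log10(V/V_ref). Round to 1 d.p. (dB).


V/V_ref = 107 / 98 = 1.091837
log10(1.091837) = 0.038158
20 * 0.038158 = 0.7632
L = 80 + 0.7632 = 80.8 dB

80.8


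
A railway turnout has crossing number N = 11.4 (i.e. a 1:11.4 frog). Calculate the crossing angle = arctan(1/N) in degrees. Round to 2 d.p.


1/N = 1/11.4 = 0.087719
angle = arctan(0.087719) = 0.087495 rad
angle = 0.087495 * 180/pi = 5.01 degrees

5.01


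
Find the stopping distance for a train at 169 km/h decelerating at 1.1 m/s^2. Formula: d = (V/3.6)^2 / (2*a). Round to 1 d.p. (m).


Convert speed: V = 169 / 3.6 = 46.9444 m/s
V^2 = 2203.7809
d = 2203.7809 / (2 * 1.1)
d = 2203.7809 / 2.2
d = 1001.7 m

1001.7


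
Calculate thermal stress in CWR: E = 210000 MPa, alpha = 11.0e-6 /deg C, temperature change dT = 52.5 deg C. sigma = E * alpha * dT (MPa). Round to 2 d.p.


sigma = E * alpha * dT
sigma = 210000 * 11.0e-6 * 52.5
sigma = 2.31 * 52.5
sigma = 121.28 MPa

121.28


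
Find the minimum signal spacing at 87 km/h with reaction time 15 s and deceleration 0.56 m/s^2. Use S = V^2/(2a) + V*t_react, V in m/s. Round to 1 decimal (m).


V = 87 / 3.6 = 24.1667 m/s
Braking distance = 24.1667^2 / (2*0.56) = 521.4534 m
Sighting distance = 24.1667 * 15 = 362.5 m
S = 521.4534 + 362.5 = 884.0 m

884.0


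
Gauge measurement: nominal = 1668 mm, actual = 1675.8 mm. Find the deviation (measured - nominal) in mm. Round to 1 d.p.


Deviation = measured - nominal
Deviation = 1675.8 - 1668
Deviation = 7.8 mm

7.8


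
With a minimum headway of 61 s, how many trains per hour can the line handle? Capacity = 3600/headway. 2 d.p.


Capacity = 3600 / headway
Capacity = 3600 / 61
Capacity = 59.02 trains/hour

59.02


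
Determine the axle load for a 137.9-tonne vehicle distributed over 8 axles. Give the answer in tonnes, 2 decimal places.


Load per axle = total weight / number of axles
Load = 137.9 / 8
Load = 17.24 tonnes

17.24


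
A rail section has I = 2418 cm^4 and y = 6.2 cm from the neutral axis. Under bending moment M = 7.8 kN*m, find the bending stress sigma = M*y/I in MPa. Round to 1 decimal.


Convert units:
M = 7.8 kN*m = 7800000 N*mm
y = 6.2 cm = 62 mm
I = 2418 cm^4 = 24180000 mm^4
sigma = 7800000 * 62 / 24180000
sigma = 20.0 MPa

20.0


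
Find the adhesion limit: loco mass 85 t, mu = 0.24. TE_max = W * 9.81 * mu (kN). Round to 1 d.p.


TE_max = W * g * mu
TE_max = 85 * 9.81 * 0.24
TE_max = 833.85 * 0.24
TE_max = 200.1 kN

200.1


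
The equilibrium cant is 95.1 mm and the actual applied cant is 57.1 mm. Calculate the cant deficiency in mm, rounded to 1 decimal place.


Cant deficiency = equilibrium cant - actual cant
CD = 95.1 - 57.1
CD = 38.0 mm

38.0


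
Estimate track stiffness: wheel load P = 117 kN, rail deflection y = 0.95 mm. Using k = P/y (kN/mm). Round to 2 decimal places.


Track stiffness k = P / y
k = 117 / 0.95
k = 123.16 kN/mm

123.16


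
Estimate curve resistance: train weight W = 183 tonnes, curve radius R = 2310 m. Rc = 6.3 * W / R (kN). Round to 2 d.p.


Rc = 6.3 * W / R
Rc = 6.3 * 183 / 2310
Rc = 1152.9 / 2310
Rc = 0.50 kN

0.50


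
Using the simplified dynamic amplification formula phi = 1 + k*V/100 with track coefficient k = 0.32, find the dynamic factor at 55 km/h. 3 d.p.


phi = 1 + k * V / 100
phi = 1 + 0.32 * 55 / 100
phi = 1 + 0.176
phi = 1.176

1.176


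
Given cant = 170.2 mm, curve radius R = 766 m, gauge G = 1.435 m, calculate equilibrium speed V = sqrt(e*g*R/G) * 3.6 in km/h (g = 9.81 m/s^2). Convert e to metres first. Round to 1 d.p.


Convert cant: e = 170.2 mm = 0.1702 m
V_ms = sqrt(0.1702 * 9.81 * 766 / 1.435)
V_ms = sqrt(891.262085) = 29.854 m/s
V = 29.854 * 3.6 = 107.5 km/h

107.5


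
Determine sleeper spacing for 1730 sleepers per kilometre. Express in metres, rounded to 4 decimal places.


Spacing = 1000 m / number of sleepers
Spacing = 1000 / 1730
Spacing = 0.5780 m

0.5780


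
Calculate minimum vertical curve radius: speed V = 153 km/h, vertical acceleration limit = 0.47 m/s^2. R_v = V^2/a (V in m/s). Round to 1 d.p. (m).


Convert speed: V = 153 / 3.6 = 42.5 m/s
V^2 = 1806.25 m^2/s^2
R_v = 1806.25 / 0.47
R_v = 3843.1 m

3843.1


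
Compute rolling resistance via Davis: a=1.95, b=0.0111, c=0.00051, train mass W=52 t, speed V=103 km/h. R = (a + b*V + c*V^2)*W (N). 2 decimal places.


b*V = 0.0111 * 103 = 1.1433
c*V^2 = 0.00051 * 10609 = 5.41059
R_per_t = 1.95 + 1.1433 + 5.41059 = 8.50389 N/t
R_total = 8.50389 * 52 = 442.20 N

442.20


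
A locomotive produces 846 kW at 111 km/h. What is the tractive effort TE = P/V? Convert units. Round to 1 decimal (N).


Convert: P = 846 kW = 846000 W
V = 111 / 3.6 = 30.8333 m/s
TE = 846000 / 30.8333
TE = 27437.8 N

27437.8


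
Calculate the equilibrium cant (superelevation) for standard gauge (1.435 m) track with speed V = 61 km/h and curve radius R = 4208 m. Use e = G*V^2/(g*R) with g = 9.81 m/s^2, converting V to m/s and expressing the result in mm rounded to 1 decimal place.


Convert speed: V = 61 / 3.6 = 16.9444 m/s
Apply formula: e = 1.435 * 16.9444^2 / (9.81 * 4208)
e = 1.435 * 287.1142 / 41280.48
e = 0.009981 m = 10.0 mm

10.0


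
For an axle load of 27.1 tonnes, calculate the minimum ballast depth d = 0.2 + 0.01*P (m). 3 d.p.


d = 0.2 + 0.01 * 27.1
d = 0.2 + 0.271
d = 0.471 m

0.471


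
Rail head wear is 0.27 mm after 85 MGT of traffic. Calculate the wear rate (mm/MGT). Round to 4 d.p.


Wear rate = total wear / cumulative tonnage
Rate = 0.27 / 85
Rate = 0.0032 mm/MGT

0.0032


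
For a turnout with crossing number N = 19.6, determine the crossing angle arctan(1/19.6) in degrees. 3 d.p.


1/N = 1/19.6 = 0.05102
angle = arctan(0.05102) = 0.050976 rad
angle = 0.050976 * 180/pi = 2.921 degrees

2.921


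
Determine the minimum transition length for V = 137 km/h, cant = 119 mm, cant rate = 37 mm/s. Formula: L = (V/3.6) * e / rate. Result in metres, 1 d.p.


Convert speed: V = 137 / 3.6 = 38.0556 m/s
L = 38.0556 * 119 / 37
L = 4528.6111 / 37
L = 122.4 m

122.4


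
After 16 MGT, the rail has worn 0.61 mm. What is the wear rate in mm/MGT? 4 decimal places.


Wear rate = total wear / cumulative tonnage
Rate = 0.61 / 16
Rate = 0.0381 mm/MGT

0.0381


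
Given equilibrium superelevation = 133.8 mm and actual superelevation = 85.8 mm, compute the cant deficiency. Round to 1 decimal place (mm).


Cant deficiency = equilibrium cant - actual cant
CD = 133.8 - 85.8
CD = 48.0 mm

48.0


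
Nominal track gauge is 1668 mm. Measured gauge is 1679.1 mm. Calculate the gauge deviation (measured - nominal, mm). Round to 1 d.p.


Deviation = measured - nominal
Deviation = 1679.1 - 1668
Deviation = 11.1 mm

11.1


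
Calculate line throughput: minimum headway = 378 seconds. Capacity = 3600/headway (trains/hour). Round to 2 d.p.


Capacity = 3600 / headway
Capacity = 3600 / 378
Capacity = 9.52 trains/hour

9.52


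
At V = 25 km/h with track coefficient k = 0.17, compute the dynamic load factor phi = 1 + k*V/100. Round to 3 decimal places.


phi = 1 + k * V / 100
phi = 1 + 0.17 * 25 / 100
phi = 1 + 0.0425
phi = 1.043

1.043


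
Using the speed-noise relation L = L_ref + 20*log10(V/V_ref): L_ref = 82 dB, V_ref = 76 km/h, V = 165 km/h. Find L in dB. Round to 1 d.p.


V/V_ref = 165 / 76 = 2.171053
log10(2.171053) = 0.33667
20 * 0.33667 = 6.7334
L = 82 + 6.7334 = 88.7 dB

88.7


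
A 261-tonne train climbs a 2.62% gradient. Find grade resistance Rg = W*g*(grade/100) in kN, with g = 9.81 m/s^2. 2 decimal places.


Rg = W * 9.81 * grade / 100
Rg = 261 * 9.81 * 2.62 / 100
Rg = 2560.41 * 0.0262
Rg = 67.08 kN

67.08


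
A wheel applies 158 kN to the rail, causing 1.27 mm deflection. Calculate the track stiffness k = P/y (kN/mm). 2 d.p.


Track stiffness k = P / y
k = 158 / 1.27
k = 124.41 kN/mm

124.41


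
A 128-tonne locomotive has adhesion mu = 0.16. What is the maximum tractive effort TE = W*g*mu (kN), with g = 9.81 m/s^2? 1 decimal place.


TE_max = W * g * mu
TE_max = 128 * 9.81 * 0.16
TE_max = 1255.68 * 0.16
TE_max = 200.9 kN

200.9


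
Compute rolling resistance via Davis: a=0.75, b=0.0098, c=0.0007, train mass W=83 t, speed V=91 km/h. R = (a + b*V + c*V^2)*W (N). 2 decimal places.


b*V = 0.0098 * 91 = 0.8918
c*V^2 = 0.0007 * 8281 = 5.7967
R_per_t = 0.75 + 0.8918 + 5.7967 = 7.4385 N/t
R_total = 7.4385 * 83 = 617.40 N

617.40


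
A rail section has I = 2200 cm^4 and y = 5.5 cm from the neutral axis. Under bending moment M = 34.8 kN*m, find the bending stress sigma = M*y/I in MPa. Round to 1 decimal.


Convert units:
M = 34.8 kN*m = 34800000 N*mm
y = 5.5 cm = 55 mm
I = 2200 cm^4 = 22000000 mm^4
sigma = 34800000 * 55 / 22000000
sigma = 87.0 MPa

87.0


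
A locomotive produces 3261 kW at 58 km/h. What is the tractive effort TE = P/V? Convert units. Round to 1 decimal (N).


Convert: P = 3261 kW = 3261000 W
V = 58 / 3.6 = 16.1111 m/s
TE = 3261000 / 16.1111
TE = 202406.9 N

202406.9


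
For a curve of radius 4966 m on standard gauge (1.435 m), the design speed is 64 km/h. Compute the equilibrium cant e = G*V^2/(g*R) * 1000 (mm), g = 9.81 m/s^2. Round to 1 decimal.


Convert speed: V = 64 / 3.6 = 17.7778 m/s
Apply formula: e = 1.435 * 17.7778^2 / (9.81 * 4966)
e = 1.435 * 316.0494 / 48716.46
e = 0.00931 m = 9.3 mm

9.3


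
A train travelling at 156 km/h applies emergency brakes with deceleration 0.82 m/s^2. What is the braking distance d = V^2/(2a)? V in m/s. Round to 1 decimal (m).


Convert speed: V = 156 / 3.6 = 43.3333 m/s
V^2 = 1877.7778
d = 1877.7778 / (2 * 0.82)
d = 1877.7778 / 1.64
d = 1145.0 m

1145.0


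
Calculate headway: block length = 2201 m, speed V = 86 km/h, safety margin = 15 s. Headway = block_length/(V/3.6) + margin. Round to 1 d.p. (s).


V = 86 / 3.6 = 23.8889 m/s
Block traversal time = 2201 / 23.8889 = 92.1349 s
Headway = 92.1349 + 15
Headway = 107.1 s

107.1


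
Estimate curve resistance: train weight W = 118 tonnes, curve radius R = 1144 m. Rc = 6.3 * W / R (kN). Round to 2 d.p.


Rc = 6.3 * W / R
Rc = 6.3 * 118 / 1144
Rc = 743.4 / 1144
Rc = 0.65 kN

0.65


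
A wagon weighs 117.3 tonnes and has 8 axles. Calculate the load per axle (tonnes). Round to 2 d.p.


Load per axle = total weight / number of axles
Load = 117.3 / 8
Load = 14.66 tonnes

14.66


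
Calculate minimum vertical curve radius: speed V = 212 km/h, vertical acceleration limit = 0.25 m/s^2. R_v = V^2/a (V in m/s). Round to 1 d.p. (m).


Convert speed: V = 212 / 3.6 = 58.8889 m/s
V^2 = 3467.9012 m^2/s^2
R_v = 3467.9012 / 0.25
R_v = 13871.6 m

13871.6


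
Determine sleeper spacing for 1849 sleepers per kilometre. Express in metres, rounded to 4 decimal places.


Spacing = 1000 m / number of sleepers
Spacing = 1000 / 1849
Spacing = 0.5408 m

0.5408


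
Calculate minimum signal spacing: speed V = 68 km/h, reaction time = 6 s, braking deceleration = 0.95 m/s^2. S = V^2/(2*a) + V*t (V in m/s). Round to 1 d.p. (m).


V = 68 / 3.6 = 18.8889 m/s
Braking distance = 18.8889^2 / (2*0.95) = 187.7843 m
Sighting distance = 18.8889 * 6 = 113.3333 m
S = 187.7843 + 113.3333 = 301.1 m

301.1


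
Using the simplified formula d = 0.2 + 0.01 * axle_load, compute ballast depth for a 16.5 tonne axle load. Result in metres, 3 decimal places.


d = 0.2 + 0.01 * 16.5
d = 0.2 + 0.165
d = 0.365 m

0.365


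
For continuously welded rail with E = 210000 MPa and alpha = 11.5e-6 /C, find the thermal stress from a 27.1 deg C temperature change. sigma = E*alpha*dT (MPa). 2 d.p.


sigma = E * alpha * dT
sigma = 210000 * 11.5e-6 * 27.1
sigma = 2.415 * 27.1
sigma = 65.45 MPa

65.45


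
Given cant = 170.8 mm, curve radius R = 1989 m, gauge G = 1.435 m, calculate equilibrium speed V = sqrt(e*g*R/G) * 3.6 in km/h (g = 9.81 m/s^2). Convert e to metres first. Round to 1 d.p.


Convert cant: e = 170.8 mm = 0.1708 m
V_ms = sqrt(0.1708 * 9.81 * 1989 / 1.435)
V_ms = sqrt(2322.414615) = 48.1914 m/s
V = 48.1914 * 3.6 = 173.5 km/h

173.5


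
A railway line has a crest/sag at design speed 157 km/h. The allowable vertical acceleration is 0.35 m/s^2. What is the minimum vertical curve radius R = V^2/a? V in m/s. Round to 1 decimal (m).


Convert speed: V = 157 / 3.6 = 43.6111 m/s
V^2 = 1901.929 m^2/s^2
R_v = 1901.929 / 0.35
R_v = 5434.1 m

5434.1


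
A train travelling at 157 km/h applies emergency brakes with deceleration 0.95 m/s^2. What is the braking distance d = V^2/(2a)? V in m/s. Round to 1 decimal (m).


Convert speed: V = 157 / 3.6 = 43.6111 m/s
V^2 = 1901.929
d = 1901.929 / (2 * 0.95)
d = 1901.929 / 1.9
d = 1001.0 m

1001.0


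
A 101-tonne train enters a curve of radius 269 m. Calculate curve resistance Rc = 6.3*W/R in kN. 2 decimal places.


Rc = 6.3 * W / R
Rc = 6.3 * 101 / 269
Rc = 636.3 / 269
Rc = 2.37 kN

2.37


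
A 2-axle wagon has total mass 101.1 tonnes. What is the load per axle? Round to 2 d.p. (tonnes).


Load per axle = total weight / number of axles
Load = 101.1 / 2
Load = 50.55 tonnes

50.55


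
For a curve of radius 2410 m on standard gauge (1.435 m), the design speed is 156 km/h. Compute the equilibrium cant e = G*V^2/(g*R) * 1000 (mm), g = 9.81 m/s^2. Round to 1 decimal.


Convert speed: V = 156 / 3.6 = 43.3333 m/s
Apply formula: e = 1.435 * 43.3333^2 / (9.81 * 2410)
e = 1.435 * 1877.7778 / 23642.1
e = 0.113975 m = 114.0 mm

114.0


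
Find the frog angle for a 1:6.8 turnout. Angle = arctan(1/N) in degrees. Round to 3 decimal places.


1/N = 1/6.8 = 0.147059
angle = arctan(0.147059) = 0.146012 rad
angle = 0.146012 * 180/pi = 8.366 degrees

8.366


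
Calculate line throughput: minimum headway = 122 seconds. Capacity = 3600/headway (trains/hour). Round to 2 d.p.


Capacity = 3600 / headway
Capacity = 3600 / 122
Capacity = 29.51 trains/hour

29.51


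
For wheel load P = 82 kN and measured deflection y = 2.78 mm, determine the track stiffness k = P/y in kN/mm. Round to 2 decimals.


Track stiffness k = P / y
k = 82 / 2.78
k = 29.50 kN/mm

29.50


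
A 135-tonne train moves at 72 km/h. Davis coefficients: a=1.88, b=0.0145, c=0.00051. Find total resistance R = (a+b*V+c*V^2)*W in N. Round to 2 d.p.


b*V = 0.0145 * 72 = 1.044
c*V^2 = 0.00051 * 5184 = 2.64384
R_per_t = 1.88 + 1.044 + 2.64384 = 5.56784 N/t
R_total = 5.56784 * 135 = 751.66 N

751.66


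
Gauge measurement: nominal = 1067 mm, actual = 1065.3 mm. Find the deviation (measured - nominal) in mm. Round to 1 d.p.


Deviation = measured - nominal
Deviation = 1065.3 - 1067
Deviation = -1.7 mm

-1.7


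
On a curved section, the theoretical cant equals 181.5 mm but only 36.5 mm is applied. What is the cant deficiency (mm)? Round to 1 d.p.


Cant deficiency = equilibrium cant - actual cant
CD = 181.5 - 36.5
CD = 145.0 mm

145.0


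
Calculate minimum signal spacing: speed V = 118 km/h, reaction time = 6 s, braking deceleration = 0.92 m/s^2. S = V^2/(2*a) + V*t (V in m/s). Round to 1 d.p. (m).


V = 118 / 3.6 = 32.7778 m/s
Braking distance = 32.7778^2 / (2*0.92) = 583.9037 m
Sighting distance = 32.7778 * 6 = 196.6667 m
S = 583.9037 + 196.6667 = 780.6 m

780.6


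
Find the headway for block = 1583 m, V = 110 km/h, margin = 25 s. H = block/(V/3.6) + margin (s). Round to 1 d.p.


V = 110 / 3.6 = 30.5556 m/s
Block traversal time = 1583 / 30.5556 = 51.8073 s
Headway = 51.8073 + 25
Headway = 76.8 s

76.8


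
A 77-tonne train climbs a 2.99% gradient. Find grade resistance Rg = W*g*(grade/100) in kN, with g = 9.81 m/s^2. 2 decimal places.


Rg = W * 9.81 * grade / 100
Rg = 77 * 9.81 * 2.99 / 100
Rg = 755.37 * 0.0299
Rg = 22.59 kN

22.59


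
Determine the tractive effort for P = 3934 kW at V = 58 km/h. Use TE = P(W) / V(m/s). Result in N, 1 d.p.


Convert: P = 3934 kW = 3934000 W
V = 58 / 3.6 = 16.1111 m/s
TE = 3934000 / 16.1111
TE = 244179.3 N

244179.3


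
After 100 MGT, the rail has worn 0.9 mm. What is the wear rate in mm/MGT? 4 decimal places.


Wear rate = total wear / cumulative tonnage
Rate = 0.9 / 100
Rate = 0.0090 mm/MGT

0.0090


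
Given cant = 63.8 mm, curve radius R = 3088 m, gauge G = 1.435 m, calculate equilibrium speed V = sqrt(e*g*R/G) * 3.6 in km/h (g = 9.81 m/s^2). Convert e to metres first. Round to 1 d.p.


Convert cant: e = 63.8 mm = 0.0638 m
V_ms = sqrt(0.0638 * 9.81 * 3088 / 1.435)
V_ms = sqrt(1346.837118) = 36.6993 m/s
V = 36.6993 * 3.6 = 132.1 km/h

132.1


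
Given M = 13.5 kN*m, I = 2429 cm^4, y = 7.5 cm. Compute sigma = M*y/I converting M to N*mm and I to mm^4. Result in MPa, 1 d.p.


Convert units:
M = 13.5 kN*m = 13500000 N*mm
y = 7.5 cm = 75 mm
I = 2429 cm^4 = 24290000 mm^4
sigma = 13500000 * 75 / 24290000
sigma = 41.7 MPa

41.7


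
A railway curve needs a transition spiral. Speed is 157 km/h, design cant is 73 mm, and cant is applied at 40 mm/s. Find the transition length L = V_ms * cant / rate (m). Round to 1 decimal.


Convert speed: V = 157 / 3.6 = 43.6111 m/s
L = 43.6111 * 73 / 40
L = 3183.6111 / 40
L = 79.6 m

79.6


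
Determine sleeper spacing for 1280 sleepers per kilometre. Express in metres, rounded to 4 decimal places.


Spacing = 1000 m / number of sleepers
Spacing = 1000 / 1280
Spacing = 0.7813 m

0.7813


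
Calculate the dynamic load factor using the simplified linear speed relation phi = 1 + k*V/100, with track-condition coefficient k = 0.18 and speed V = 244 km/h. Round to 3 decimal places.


phi = 1 + k * V / 100
phi = 1 + 0.18 * 244 / 100
phi = 1 + 0.4392
phi = 1.439

1.439


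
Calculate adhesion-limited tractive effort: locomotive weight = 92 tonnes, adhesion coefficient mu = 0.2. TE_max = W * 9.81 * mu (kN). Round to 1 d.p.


TE_max = W * g * mu
TE_max = 92 * 9.81 * 0.2
TE_max = 902.52 * 0.2
TE_max = 180.5 kN

180.5


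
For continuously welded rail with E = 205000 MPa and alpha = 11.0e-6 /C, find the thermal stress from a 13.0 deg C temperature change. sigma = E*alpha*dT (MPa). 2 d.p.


sigma = E * alpha * dT
sigma = 205000 * 11.0e-6 * 13.0
sigma = 2.255 * 13.0
sigma = 29.32 MPa

29.32


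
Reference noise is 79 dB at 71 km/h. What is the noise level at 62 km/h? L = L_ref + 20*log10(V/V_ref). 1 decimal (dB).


V/V_ref = 62 / 71 = 0.873239
log10(0.873239) = -0.058867
20 * -0.058867 = -1.1773
L = 79 + -1.1773 = 77.8 dB

77.8


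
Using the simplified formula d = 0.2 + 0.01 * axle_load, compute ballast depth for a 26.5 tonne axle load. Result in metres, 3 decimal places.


d = 0.2 + 0.01 * 26.5
d = 0.2 + 0.265
d = 0.465 m

0.465


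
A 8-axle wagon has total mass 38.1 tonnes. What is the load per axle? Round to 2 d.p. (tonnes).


Load per axle = total weight / number of axles
Load = 38.1 / 8
Load = 4.76 tonnes

4.76


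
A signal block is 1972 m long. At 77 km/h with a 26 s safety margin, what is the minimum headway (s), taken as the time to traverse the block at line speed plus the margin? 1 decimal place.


V = 77 / 3.6 = 21.3889 m/s
Block traversal time = 1972 / 21.3889 = 92.1974 s
Headway = 92.1974 + 26
Headway = 118.2 s

118.2


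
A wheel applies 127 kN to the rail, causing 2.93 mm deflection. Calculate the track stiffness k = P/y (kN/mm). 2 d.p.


Track stiffness k = P / y
k = 127 / 2.93
k = 43.34 kN/mm

43.34


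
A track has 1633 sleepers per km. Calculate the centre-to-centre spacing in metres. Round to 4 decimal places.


Spacing = 1000 m / number of sleepers
Spacing = 1000 / 1633
Spacing = 0.6124 m

0.6124


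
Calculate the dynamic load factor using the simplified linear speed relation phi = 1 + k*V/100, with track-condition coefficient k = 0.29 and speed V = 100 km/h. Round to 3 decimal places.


phi = 1 + k * V / 100
phi = 1 + 0.29 * 100 / 100
phi = 1 + 0.29
phi = 1.290

1.290


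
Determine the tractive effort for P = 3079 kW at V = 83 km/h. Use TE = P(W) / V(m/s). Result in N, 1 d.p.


Convert: P = 3079 kW = 3079000 W
V = 83 / 3.6 = 23.0556 m/s
TE = 3079000 / 23.0556
TE = 133547.0 N

133547.0


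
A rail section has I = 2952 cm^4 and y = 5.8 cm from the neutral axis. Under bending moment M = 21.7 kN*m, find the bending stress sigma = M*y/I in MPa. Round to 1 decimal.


Convert units:
M = 21.7 kN*m = 21700000 N*mm
y = 5.8 cm = 58 mm
I = 2952 cm^4 = 29520000 mm^4
sigma = 21700000 * 58 / 29520000
sigma = 42.6 MPa

42.6


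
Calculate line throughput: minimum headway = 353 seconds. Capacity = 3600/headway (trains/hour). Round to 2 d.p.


Capacity = 3600 / headway
Capacity = 3600 / 353
Capacity = 10.20 trains/hour

10.20


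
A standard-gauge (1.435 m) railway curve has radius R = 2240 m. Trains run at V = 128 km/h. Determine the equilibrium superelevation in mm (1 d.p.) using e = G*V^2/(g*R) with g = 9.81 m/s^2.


Convert speed: V = 128 / 3.6 = 35.5556 m/s
Apply formula: e = 1.435 * 35.5556^2 / (9.81 * 2240)
e = 1.435 * 1264.1975 / 21974.4
e = 0.082556 m = 82.6 mm

82.6


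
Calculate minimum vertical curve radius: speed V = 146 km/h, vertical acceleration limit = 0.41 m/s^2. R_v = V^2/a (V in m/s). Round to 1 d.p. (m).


Convert speed: V = 146 / 3.6 = 40.5556 m/s
V^2 = 1644.7531 m^2/s^2
R_v = 1644.7531 / 0.41
R_v = 4011.6 m

4011.6


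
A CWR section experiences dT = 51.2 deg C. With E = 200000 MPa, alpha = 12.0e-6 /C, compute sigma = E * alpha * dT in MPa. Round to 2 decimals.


sigma = E * alpha * dT
sigma = 200000 * 12.0e-6 * 51.2
sigma = 2.4 * 51.2
sigma = 122.88 MPa

122.88


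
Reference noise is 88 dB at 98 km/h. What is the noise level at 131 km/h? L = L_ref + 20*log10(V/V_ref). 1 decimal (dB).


V/V_ref = 131 / 98 = 1.336735
log10(1.336735) = 0.126045
20 * 0.126045 = 2.5209
L = 88 + 2.5209 = 90.5 dB

90.5


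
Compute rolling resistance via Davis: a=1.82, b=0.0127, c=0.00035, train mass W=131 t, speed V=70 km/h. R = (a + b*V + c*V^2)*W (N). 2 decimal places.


b*V = 0.0127 * 70 = 0.889
c*V^2 = 0.00035 * 4900 = 1.715
R_per_t = 1.82 + 0.889 + 1.715 = 4.424 N/t
R_total = 4.424 * 131 = 579.54 N

579.54


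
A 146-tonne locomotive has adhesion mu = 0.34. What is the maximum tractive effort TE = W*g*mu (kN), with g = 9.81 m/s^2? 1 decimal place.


TE_max = W * g * mu
TE_max = 146 * 9.81 * 0.34
TE_max = 1432.26 * 0.34
TE_max = 487.0 kN

487.0


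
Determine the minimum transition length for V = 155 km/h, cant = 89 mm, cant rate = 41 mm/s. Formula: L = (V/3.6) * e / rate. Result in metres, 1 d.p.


Convert speed: V = 155 / 3.6 = 43.0556 m/s
L = 43.0556 * 89 / 41
L = 3831.9444 / 41
L = 93.5 m

93.5


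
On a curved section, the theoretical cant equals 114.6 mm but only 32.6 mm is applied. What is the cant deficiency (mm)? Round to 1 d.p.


Cant deficiency = equilibrium cant - actual cant
CD = 114.6 - 32.6
CD = 82.0 mm

82.0


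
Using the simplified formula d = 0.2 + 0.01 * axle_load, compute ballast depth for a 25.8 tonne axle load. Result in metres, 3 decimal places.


d = 0.2 + 0.01 * 25.8
d = 0.2 + 0.258
d = 0.458 m

0.458


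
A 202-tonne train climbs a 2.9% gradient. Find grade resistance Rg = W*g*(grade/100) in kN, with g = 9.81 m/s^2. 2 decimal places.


Rg = W * 9.81 * grade / 100
Rg = 202 * 9.81 * 2.9 / 100
Rg = 1981.62 * 0.029
Rg = 57.47 kN

57.47


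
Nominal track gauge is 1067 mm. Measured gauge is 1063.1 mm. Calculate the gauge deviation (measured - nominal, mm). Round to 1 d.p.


Deviation = measured - nominal
Deviation = 1063.1 - 1067
Deviation = -3.9 mm

-3.9


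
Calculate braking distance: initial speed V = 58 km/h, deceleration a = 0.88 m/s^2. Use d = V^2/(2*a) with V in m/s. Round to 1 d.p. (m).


Convert speed: V = 58 / 3.6 = 16.1111 m/s
V^2 = 259.5679
d = 259.5679 / (2 * 0.88)
d = 259.5679 / 1.76
d = 147.5 m

147.5


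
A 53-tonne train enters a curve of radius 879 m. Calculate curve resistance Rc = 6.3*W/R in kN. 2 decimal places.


Rc = 6.3 * W / R
Rc = 6.3 * 53 / 879
Rc = 333.9 / 879
Rc = 0.38 kN

0.38


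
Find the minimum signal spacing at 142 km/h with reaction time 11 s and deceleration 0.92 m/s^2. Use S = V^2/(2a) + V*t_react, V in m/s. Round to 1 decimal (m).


V = 142 / 3.6 = 39.4444 m/s
Braking distance = 39.4444^2 / (2*0.92) = 845.5784 m
Sighting distance = 39.4444 * 11 = 433.8889 m
S = 845.5784 + 433.8889 = 1279.5 m

1279.5


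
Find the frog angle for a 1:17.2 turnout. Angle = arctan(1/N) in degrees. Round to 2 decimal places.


1/N = 1/17.2 = 0.05814
angle = arctan(0.05814) = 0.058074 rad
angle = 0.058074 * 180/pi = 3.33 degrees

3.33


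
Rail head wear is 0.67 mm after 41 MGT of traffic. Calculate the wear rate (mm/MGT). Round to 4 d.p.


Wear rate = total wear / cumulative tonnage
Rate = 0.67 / 41
Rate = 0.0163 mm/MGT

0.0163
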